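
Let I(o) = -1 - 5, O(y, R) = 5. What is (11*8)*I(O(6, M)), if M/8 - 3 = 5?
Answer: -528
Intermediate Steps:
M = 64 (M = 24 + 8*5 = 24 + 40 = 64)
I(o) = -6
(11*8)*I(O(6, M)) = (11*8)*(-6) = 88*(-6) = -528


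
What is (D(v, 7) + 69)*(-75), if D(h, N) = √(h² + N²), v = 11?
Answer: -5175 - 75*√170 ≈ -6152.9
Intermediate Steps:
D(h, N) = √(N² + h²)
(D(v, 7) + 69)*(-75) = (√(7² + 11²) + 69)*(-75) = (√(49 + 121) + 69)*(-75) = (√170 + 69)*(-75) = (69 + √170)*(-75) = -5175 - 75*√170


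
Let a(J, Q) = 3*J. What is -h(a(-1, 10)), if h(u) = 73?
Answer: -73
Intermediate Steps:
-h(a(-1, 10)) = -1*73 = -73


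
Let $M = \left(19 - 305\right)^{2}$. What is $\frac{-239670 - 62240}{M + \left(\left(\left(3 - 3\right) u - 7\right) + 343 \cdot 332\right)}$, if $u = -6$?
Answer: $- \frac{60382}{39133} \approx -1.543$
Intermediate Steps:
$M = 81796$ ($M = \left(-286\right)^{2} = 81796$)
$\frac{-239670 - 62240}{M + \left(\left(\left(3 - 3\right) u - 7\right) + 343 \cdot 332\right)} = \frac{-239670 - 62240}{81796 + \left(\left(\left(3 - 3\right) \left(-6\right) - 7\right) + 343 \cdot 332\right)} = - \frac{301910}{81796 + \left(\left(0 \left(-6\right) - 7\right) + 113876\right)} = - \frac{301910}{81796 + \left(\left(0 - 7\right) + 113876\right)} = - \frac{301910}{81796 + \left(-7 + 113876\right)} = - \frac{301910}{81796 + 113869} = - \frac{301910}{195665} = \left(-301910\right) \frac{1}{195665} = - \frac{60382}{39133}$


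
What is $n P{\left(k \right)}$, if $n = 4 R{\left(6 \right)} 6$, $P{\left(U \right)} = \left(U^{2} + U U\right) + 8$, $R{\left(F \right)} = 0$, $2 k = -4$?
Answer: $0$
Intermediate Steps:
$k = -2$ ($k = \frac{1}{2} \left(-4\right) = -2$)
$P{\left(U \right)} = 8 + 2 U^{2}$ ($P{\left(U \right)} = \left(U^{2} + U^{2}\right) + 8 = 2 U^{2} + 8 = 8 + 2 U^{2}$)
$n = 0$ ($n = 4 \cdot 0 \cdot 6 = 0 \cdot 6 = 0$)
$n P{\left(k \right)} = 0 \left(8 + 2 \left(-2\right)^{2}\right) = 0 \left(8 + 2 \cdot 4\right) = 0 \left(8 + 8\right) = 0 \cdot 16 = 0$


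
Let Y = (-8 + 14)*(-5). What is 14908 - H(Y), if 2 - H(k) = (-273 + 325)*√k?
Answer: 14906 + 52*I*√30 ≈ 14906.0 + 284.82*I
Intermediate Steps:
Y = -30 (Y = 6*(-5) = -30)
H(k) = 2 - 52*√k (H(k) = 2 - (-273 + 325)*√k = 2 - 52*√k)
14908 - H(Y) = 14908 - (2 - 52*I*√30) = 14908 + (-2 + 52*I*√30) = 14906 + 52*I*√30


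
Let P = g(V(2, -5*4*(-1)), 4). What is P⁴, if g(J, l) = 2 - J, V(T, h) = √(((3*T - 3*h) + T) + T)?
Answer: 1316 + 1840*I*√2 ≈ 1316.0 + 2602.2*I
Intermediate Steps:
V(T, h) = √(-3*h + 5*T) (V(T, h) = √(((-3*h + 3*T) + T) + T) = √((-3*h + 4*T) + T) = √(-3*h + 5*T))
P = 2 - 5*I*√2 (P = 2 - √(-3*(-5*4)*(-1) + 5*2) = 2 - √(-(-60)*(-1) + 10) = 2 - √(-3*20 + 10) = 2 - √(-60 + 10) = 2 - √(-50) = 2 - 5*I*√2 ≈ 2.0 - 7.0711*I)
P⁴ = (2 - 5*I*√2)⁴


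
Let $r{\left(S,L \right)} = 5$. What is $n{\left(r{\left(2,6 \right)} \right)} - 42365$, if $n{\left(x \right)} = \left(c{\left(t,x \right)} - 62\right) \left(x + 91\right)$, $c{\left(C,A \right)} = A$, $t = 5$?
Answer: $-47837$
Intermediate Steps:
$n{\left(x \right)} = \left(-62 + x\right) \left(91 + x\right)$ ($n{\left(x \right)} = \left(x - 62\right) \left(x + 91\right) = \left(-62 + x\right) \left(91 + x\right)$)
$n{\left(r{\left(2,6 \right)} \right)} - 42365 = \left(-5642 + 5^{2} + 29 \cdot 5\right) - 42365 = \left(-5642 + 25 + 145\right) - 42365 = -5472 - 42365 = -47837$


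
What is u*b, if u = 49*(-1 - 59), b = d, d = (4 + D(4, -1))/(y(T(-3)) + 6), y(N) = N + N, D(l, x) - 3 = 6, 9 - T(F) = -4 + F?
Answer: -19110/19 ≈ -1005.8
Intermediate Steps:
T(F) = 13 - F (T(F) = 9 - (-4 + F) = 9 + (4 - F) = 13 - F)
D(l, x) = 9 (D(l, x) = 3 + 6 = 9)
y(N) = 2*N
d = 13/38 (d = (4 + 9)/(2*(13 - 1*(-3)) + 6) = 13/(2*(13 + 3) + 6) = 13/(2*16 + 6) = 13/(32 + 6) = 13/38 ≈ 0.34211)
b = 13/38 ≈ 0.34211
u = -2940 (u = 49*(-60) = -2940)
u*b = -2940*13/38 = -19110/19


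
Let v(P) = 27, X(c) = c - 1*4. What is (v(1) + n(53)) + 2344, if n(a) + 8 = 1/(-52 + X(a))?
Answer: 7088/3 ≈ 2362.7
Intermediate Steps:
X(c) = -4 + c (X(c) = c - 4 = -4 + c)
n(a) = -8 + 1/(-56 + a) (n(a) = -8 + 1/(-52 + (-4 + a)) = -8 + 1/(-56 + a))
(v(1) + n(53)) + 2344 = (27 + (449 - 8*53)/(-56 + 53)) + 2344 = (27 + (449 - 424)/(-3)) + 2344 = (27 - ⅓*25) + 2344 = (27 - 25/3) + 2344 = 56/3 + 2344 = 7088/3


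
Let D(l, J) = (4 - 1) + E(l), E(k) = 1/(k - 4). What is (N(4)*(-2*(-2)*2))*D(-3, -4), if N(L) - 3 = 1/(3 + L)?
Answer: 3520/49 ≈ 71.837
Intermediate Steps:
E(k) = 1/(-4 + k)
D(l, J) = 3 + 1/(-4 + l) (D(l, J) = (4 - 1) + 1/(-4 + l) = 3 + 1/(-4 + l))
N(L) = 3 + 1/(3 + L)
(N(4)*(-2*(-2)*2))*D(-3, -4) = (((10 + 3*4)/(3 + 4))*(-2*(-2)*2))*((-11 + 3*(-3))/(-4 - 3)) = (((10 + 12)/7)*(4*2))*((-11 - 9)/(-7)) = (((⅐)*22)*8)*(-⅐*(-20)) = ((22/7)*8)*(20/7) = (176/7)*(20/7) = 3520/49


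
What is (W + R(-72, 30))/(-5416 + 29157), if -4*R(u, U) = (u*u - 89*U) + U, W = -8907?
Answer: -9543/23741 ≈ -0.40196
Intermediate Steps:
R(u, U) = 22*U - u²/4 (R(u, U) = -((u*u - 89*U) + U)/4 = -((u² - 89*U) + U)/4 = -(u² - 88*U)/4 = 22*U - u²/4)
(W + R(-72, 30))/(-5416 + 29157) = (-8907 + (22*30 - ¼*(-72)²))/(-5416 + 29157) = (-8907 + (660 - ¼*5184))/23741 = (-8907 + (660 - 1296))*(1/23741) = (-8907 - 636)*(1/23741) = -9543*1/23741 = -9543/23741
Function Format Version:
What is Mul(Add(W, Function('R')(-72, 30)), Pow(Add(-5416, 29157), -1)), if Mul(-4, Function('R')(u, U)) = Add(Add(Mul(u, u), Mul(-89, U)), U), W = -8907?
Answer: Rational(-9543, 23741) ≈ -0.40196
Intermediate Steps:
Function('R')(u, U) = Add(Mul(22, U), Mul(Rational(-1, 4), Pow(u, 2))) (Function('R')(u, U) = Mul(Rational(-1, 4), Add(Add(Mul(u, u), Mul(-89, U)), U)) = Mul(Rational(-1, 4), Add(Add(Pow(u, 2), Mul(-89, U)), U)) = Mul(Rational(-1, 4), Add(Pow(u, 2), Mul(-88, U))) = Add(Mul(22, U), Mul(Rational(-1, 4), Pow(u, 2))))
Mul(Add(W, Function('R')(-72, 30)), Pow(Add(-5416, 29157), -1)) = Mul(Add(-8907, Add(Mul(22, 30), Mul(Rational(-1, 4), Pow(-72, 2)))), Pow(Add(-5416, 29157), -1)) = Mul(Add(-8907, Add(660, Mul(Rational(-1, 4), 5184))), Pow(23741, -1)) = Mul(Add(-8907, Add(660, -1296)), Rational(1, 23741)) = Mul(Add(-8907, -636), Rational(1, 23741)) = Mul(-9543, Rational(1, 23741)) = Rational(-9543, 23741)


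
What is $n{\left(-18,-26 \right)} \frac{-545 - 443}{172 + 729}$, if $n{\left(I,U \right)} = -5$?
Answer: $\frac{4940}{901} \approx 5.4828$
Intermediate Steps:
$n{\left(-18,-26 \right)} \frac{-545 - 443}{172 + 729} = - 5 \frac{-545 - 443}{172 + 729} = - 5 \left(- \frac{988}{901}\right) = - 5 \left(\left(-988\right) \frac{1}{901}\right) = \left(-5\right) \left(- \frac{988}{901}\right) = \frac{4940}{901}$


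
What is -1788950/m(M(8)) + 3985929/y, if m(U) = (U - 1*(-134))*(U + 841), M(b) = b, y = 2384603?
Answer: -1892699954234/143741484237 ≈ -13.167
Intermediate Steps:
m(U) = (134 + U)*(841 + U) (m(U) = (U + 134)*(841 + U) = (134 + U)*(841 + U))
-1788950/m(M(8)) + 3985929/y = -1788950/(112694 + 8² + 975*8) + 3985929/2384603 = -1788950/(112694 + 64 + 7800) + 3985929*(1/2384603) = -1788950/120558 + 3985929/2384603 = -1788950*1/120558 + 3985929/2384603 = -894475/60279 + 3985929/2384603 = -1892699954234/143741484237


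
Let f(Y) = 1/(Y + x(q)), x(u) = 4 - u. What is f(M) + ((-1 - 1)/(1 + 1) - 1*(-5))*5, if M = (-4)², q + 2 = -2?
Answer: 481/24 ≈ 20.042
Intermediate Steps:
q = -4 (q = -2 - 2 = -4)
M = 16
f(Y) = 1/(8 + Y) (f(Y) = 1/(Y + (4 - 1*(-4))) = 1/(Y + (4 + 4)) = 1/(Y + 8) = 1/(8 + Y))
f(M) + ((-1 - 1)/(1 + 1) - 1*(-5))*5 = 1/(8 + 16) + ((-1 - 1)/(1 + 1) - 1*(-5))*5 = 1/24 + (-2/2 + 5)*5 = 1/24 + (-2*½ + 5)*5 = 1/24 + (-1 + 5)*5 = 1/24 + 4*5 = 1/24 + 20 = 481/24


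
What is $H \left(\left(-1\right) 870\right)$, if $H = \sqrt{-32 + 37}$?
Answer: $- 870 \sqrt{5} \approx -1945.4$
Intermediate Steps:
$H = \sqrt{5} \approx 2.2361$
$H \left(\left(-1\right) 870\right) = \sqrt{5} \left(\left(-1\right) 870\right) = \sqrt{5} \left(-870\right) = - 870 \sqrt{5}$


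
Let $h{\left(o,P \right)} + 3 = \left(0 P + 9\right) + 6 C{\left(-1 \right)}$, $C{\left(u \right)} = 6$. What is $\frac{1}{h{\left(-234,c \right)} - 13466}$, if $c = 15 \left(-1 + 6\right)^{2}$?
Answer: $- \frac{1}{13424} \approx -7.4493 \cdot 10^{-5}$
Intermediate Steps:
$c = 375$ ($c = 15 \cdot 5^{2} = 15 \cdot 25 = 375$)
$h{\left(o,P \right)} = 42$ ($h{\left(o,P \right)} = -3 + \left(\left(0 P + 9\right) + 6 \cdot 6\right) = -3 + \left(\left(0 + 9\right) + 36\right) = -3 + \left(9 + 36\right) = -3 + 45 = 42$)
$\frac{1}{h{\left(-234,c \right)} - 13466} = \frac{1}{42 - 13466} = \frac{1}{-13424} = - \frac{1}{13424}$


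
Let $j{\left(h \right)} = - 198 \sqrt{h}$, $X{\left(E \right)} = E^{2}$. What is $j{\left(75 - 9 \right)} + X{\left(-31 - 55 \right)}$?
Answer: $7396 - 198 \sqrt{66} \approx 5787.4$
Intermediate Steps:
$j{\left(75 - 9 \right)} + X{\left(-31 - 55 \right)} = - 198 \sqrt{75 - 9} + \left(-31 - 55\right)^{2} = - 198 \sqrt{75 - 9} + \left(-86\right)^{2} = - 198 \sqrt{66} + 7396 = 7396 - 198 \sqrt{66}$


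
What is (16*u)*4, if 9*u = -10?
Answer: -640/9 ≈ -71.111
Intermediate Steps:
u = -10/9 (u = (1/9)*(-10) = -10/9 ≈ -1.1111)
(16*u)*4 = (16*(-10/9))*4 = -160/9*4 = -640/9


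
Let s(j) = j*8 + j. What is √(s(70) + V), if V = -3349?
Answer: I*√2719 ≈ 52.144*I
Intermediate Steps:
s(j) = 9*j (s(j) = 8*j + j = 9*j)
√(s(70) + V) = √(9*70 - 3349) = √(630 - 3349) = √(-2719) = I*√2719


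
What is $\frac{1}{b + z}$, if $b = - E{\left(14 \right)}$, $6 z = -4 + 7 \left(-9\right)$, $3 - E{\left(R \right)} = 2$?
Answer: $- \frac{6}{73} \approx -0.082192$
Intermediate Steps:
$E{\left(R \right)} = 1$ ($E{\left(R \right)} = 3 - 2 = 1$)
$z = - \frac{67}{6}$ ($z = \frac{-4 + 7 \left(-9\right)}{6} = \frac{-4 - 63}{6} = \frac{1}{6} \left(-67\right) = - \frac{67}{6} \approx -11.167$)
$b = -1$ ($b = \left(-1\right) 1 = -1$)
$\frac{1}{b + z} = \frac{1}{-1 - \frac{67}{6}} = \frac{1}{- \frac{73}{6}} = - \frac{6}{73}$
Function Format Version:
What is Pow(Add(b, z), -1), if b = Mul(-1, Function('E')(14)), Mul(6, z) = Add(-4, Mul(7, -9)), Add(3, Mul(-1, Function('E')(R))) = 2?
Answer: Rational(-6, 73) ≈ -0.082192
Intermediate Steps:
Function('E')(R) = 1 (Function('E')(R) = Add(3, Mul(-1, 2)) = Add(3, -2) = 1)
z = Rational(-67, 6) (z = Mul(Rational(1, 6), Add(-4, Mul(7, -9))) = Mul(Rational(1, 6), Add(-4, -63)) = Mul(Rational(1, 6), -67) = Rational(-67, 6) ≈ -11.167)
b = -1 (b = Mul(-1, 1) = -1)
Pow(Add(b, z), -1) = Pow(Add(-1, Rational(-67, 6)), -1) = Pow(Rational(-73, 6), -1) = Rational(-6, 73)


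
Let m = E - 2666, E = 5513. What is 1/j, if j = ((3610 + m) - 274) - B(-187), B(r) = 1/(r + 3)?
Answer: 184/1137673 ≈ 0.00016173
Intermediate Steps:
m = 2847 (m = 5513 - 2666 = 2847)
B(r) = 1/(3 + r)
j = 1137673/184 (j = ((3610 + 2847) - 274) - 1/(3 - 187) = (6457 - 274) - 1/(-184) = 6183 - 1*(-1/184) = 6183 + 1/184 = 1137673/184 ≈ 6183.0)
1/j = 1/(1137673/184) = 184/1137673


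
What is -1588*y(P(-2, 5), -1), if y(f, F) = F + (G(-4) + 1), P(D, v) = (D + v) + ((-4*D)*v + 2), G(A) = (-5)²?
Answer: -39700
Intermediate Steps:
G(A) = 25
P(D, v) = 2 + D + v - 4*D*v (P(D, v) = (D + v) + (-4*D*v + 2) = (D + v) + (2 - 4*D*v) = 2 + D + v - 4*D*v)
y(f, F) = 26 + F (y(f, F) = F + (25 + 1) = F + 26 = 26 + F)
-1588*y(P(-2, 5), -1) = -1588*(26 - 1) = -1588*25 = -39700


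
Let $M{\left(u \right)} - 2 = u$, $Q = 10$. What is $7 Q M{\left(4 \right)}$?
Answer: $420$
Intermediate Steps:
$M{\left(u \right)} = 2 + u$
$7 Q M{\left(4 \right)} = 7 \cdot 10 \left(2 + 4\right) = 70 \cdot 6 = 420$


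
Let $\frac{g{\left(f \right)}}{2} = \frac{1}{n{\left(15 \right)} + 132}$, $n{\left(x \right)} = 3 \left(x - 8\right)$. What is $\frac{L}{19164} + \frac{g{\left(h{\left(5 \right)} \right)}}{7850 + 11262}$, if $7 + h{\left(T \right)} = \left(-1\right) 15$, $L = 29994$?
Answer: $\frac{3654440563}{2334922596} \approx 1.5651$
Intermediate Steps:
$n{\left(x \right)} = -24 + 3 x$ ($n{\left(x \right)} = 3 \left(-8 + x\right) = -24 + 3 x$)
$h{\left(T \right)} = -22$ ($h{\left(T \right)} = -7 - 15 = -22$)
$g{\left(f \right)} = \frac{2}{153}$ ($g{\left(f \right)} = \frac{2}{\left(-24 + 3 \cdot 15\right) + 132} = \frac{2}{\left(-24 + 45\right) + 132} = \frac{2}{21 + 132} = \frac{2}{153}$)
$\frac{L}{19164} + \frac{g{\left(h{\left(5 \right)} \right)}}{7850 + 11262} = \frac{29994}{19164} + \frac{2}{153 \left(7850 + 11262\right)} = 29994 \cdot \frac{1}{19164} + \frac{2}{153 \cdot 19112} = \frac{4999}{3194} + \frac{2}{153} \cdot \frac{1}{19112} = \frac{4999}{3194} + \frac{1}{1462068} = \frac{3654440563}{2334922596}$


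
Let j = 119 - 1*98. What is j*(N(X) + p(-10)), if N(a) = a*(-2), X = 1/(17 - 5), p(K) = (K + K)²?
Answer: 16793/2 ≈ 8396.5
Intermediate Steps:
p(K) = 4*K² (p(K) = (2*K)² = 4*K²)
X = 1/12 ≈ 0.083333
N(a) = -2*a
j = 21 (j = 119 - 98 = 21)
j*(N(X) + p(-10)) = 21*(-2*1/12 + 4*(-10)²) = 21*(-⅙ + 4*100) = 21*(-⅙ + 400) = 21*(2399/6) = 16793/2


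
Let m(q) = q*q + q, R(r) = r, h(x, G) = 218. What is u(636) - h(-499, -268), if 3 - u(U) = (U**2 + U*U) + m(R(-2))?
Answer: -809209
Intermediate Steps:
m(q) = q + q**2 (m(q) = q**2 + q = q + q**2)
u(U) = 1 - 2*U**2 (u(U) = 3 - ((U**2 + U*U) - 2*(1 - 2)) = 3 - ((U**2 + U**2) - 2*(-1)) = 3 - (2*U**2 + 2) = 3 - (2 + 2*U**2) = 3 + (-2 - 2*U**2) = 1 - 2*U**2)
u(636) - h(-499, -268) = (1 - 2*636**2) - 1*218 = (1 - 2*404496) - 218 = (1 - 808992) - 218 = -808991 - 218 = -809209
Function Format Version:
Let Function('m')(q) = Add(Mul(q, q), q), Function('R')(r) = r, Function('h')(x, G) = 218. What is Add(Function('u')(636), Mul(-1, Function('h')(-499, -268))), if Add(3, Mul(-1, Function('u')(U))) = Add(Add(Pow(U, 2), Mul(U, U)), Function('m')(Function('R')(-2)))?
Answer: -809209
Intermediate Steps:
Function('m')(q) = Add(q, Pow(q, 2)) (Function('m')(q) = Add(Pow(q, 2), q) = Add(q, Pow(q, 2)))
Function('u')(U) = Add(1, Mul(-2, Pow(U, 2))) (Function('u')(U) = Add(3, Mul(-1, Add(Add(Pow(U, 2), Mul(U, U)), Mul(-2, Add(1, -2))))) = Add(3, Mul(-1, Add(Add(Pow(U, 2), Pow(U, 2)), Mul(-2, -1)))) = Add(3, Mul(-1, Add(Mul(2, Pow(U, 2)), 2))) = Add(3, Mul(-1, Add(2, Mul(2, Pow(U, 2))))) = Add(3, Add(-2, Mul(-2, Pow(U, 2)))) = Add(1, Mul(-2, Pow(U, 2))))
Add(Function('u')(636), Mul(-1, Function('h')(-499, -268))) = Add(Add(1, Mul(-2, Pow(636, 2))), Mul(-1, 218)) = Add(Add(1, Mul(-2, 404496)), -218) = Add(Add(1, -808992), -218) = Add(-808991, -218) = -809209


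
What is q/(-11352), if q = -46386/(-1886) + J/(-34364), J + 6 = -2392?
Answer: -36330253/16721110032 ≈ -0.0021727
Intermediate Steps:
J = -2398 (J = -6 - 2392 = -2398)
q = 36330253/1472966 (q = -46386/(-1886) - 2398/(-34364) = -46386*(-1/1886) - 2398*(-1/34364) = 23193/943 + 109/1562 = 36330253/1472966 ≈ 24.665)
q/(-11352) = (36330253/1472966)/(-11352) = (36330253/1472966)*(-1/11352) = -36330253/16721110032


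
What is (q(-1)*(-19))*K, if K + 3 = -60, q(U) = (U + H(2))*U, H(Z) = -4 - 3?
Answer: 9576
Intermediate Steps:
H(Z) = -7
q(U) = U*(-7 + U) (q(U) = (U - 7)*U = (-7 + U)*U = U*(-7 + U))
K = -63 (K = -3 - 60 = -63)
(q(-1)*(-19))*K = (-(-7 - 1)*(-19))*(-63) = (-1*(-8)*(-19))*(-63) = (8*(-19))*(-63) = -152*(-63) = 9576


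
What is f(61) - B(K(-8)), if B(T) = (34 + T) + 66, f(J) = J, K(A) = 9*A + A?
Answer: 41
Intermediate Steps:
K(A) = 10*A
B(T) = 100 + T
f(61) - B(K(-8)) = 61 - (100 + 10*(-8)) = 61 - (100 - 80) = 61 - 1*20 = 61 - 20 = 41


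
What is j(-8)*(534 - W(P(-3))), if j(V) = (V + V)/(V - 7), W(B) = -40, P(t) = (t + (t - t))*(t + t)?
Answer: 9184/15 ≈ 612.27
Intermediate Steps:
P(t) = 2*t² (P(t) = (t + 0)*(2*t) = t*(2*t) = 2*t²)
j(V) = 2*V/(-7 + V) (j(V) = (2*V)/(-7 + V) = 2*V/(-7 + V))
j(-8)*(534 - W(P(-3))) = (2*(-8)/(-7 - 8))*(534 - 1*(-40)) = (2*(-8)/(-15))*(534 + 40) = (2*(-8)*(-1/15))*574 = (16/15)*574 = 9184/15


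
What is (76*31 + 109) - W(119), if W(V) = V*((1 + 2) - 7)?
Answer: 2941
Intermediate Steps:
W(V) = -4*V (W(V) = V*(3 - 7) = V*(-4) = -4*V)
(76*31 + 109) - W(119) = (76*31 + 109) - (-4)*119 = (2356 + 109) - 1*(-476) = 2465 + 476 = 2941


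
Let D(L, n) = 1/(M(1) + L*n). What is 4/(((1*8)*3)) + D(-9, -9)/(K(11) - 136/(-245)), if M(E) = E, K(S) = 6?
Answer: 66581/395076 ≈ 0.16853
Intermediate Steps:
D(L, n) = 1/(1 + L*n)
4/(((1*8)*3)) + D(-9, -9)/(K(11) - 136/(-245)) = 4/(((1*8)*3)) + 1/((1 - 9*(-9))*(6 - 136/(-245))) = 4/((8*3)) + 1/((1 + 81)*(6 - 136*(-1/245))) = 4/24 + 1/(82*(6 + 136/245)) = 4*(1/24) + 1/(82*(1606/245)) = ⅙ + (1/82)*(245/1606) = ⅙ + 245/131692 = 66581/395076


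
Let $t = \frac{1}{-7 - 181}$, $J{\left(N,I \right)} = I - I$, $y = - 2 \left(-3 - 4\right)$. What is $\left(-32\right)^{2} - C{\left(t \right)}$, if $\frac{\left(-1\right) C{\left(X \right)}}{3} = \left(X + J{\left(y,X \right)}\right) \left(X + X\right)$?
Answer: $\frac{18096131}{17672} \approx 1024.0$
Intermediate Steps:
$y = 14$ ($y = \left(-2\right) \left(-7\right) = 14$)
$J{\left(N,I \right)} = 0$
$t = - \frac{1}{188}$ ($t = \frac{1}{-188} = - \frac{1}{188} \approx -0.0053191$)
$C{\left(X \right)} = - 6 X^{2}$ ($C{\left(X \right)} = - 3 \left(X + 0\right) \left(X + X\right) = - 3 X 2 X = - 3 \cdot 2 X^{2} = - 6 X^{2}$)
$\left(-32\right)^{2} - C{\left(t \right)} = \left(-32\right)^{2} - - 6 \left(- \frac{1}{188}\right)^{2} = 1024 - \left(-6\right) \frac{1}{35344} = 1024 - - \frac{3}{17672} = 1024 + \frac{3}{17672} = \frac{18096131}{17672}$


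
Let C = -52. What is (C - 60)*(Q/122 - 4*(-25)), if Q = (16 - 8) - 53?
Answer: -680680/61 ≈ -11159.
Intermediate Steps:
Q = -45 (Q = 8 - 53 = -45)
(C - 60)*(Q/122 - 4*(-25)) = (-52 - 60)*(-45/122 - 4*(-25)) = -112*(-45*1/122 + 100) = -112*(-45/122 + 100) = -112*12155/122 = -680680/61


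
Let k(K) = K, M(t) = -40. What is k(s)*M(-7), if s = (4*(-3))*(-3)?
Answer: -1440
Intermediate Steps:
s = 36 (s = -12*(-3) = 36)
k(s)*M(-7) = 36*(-40) = -1440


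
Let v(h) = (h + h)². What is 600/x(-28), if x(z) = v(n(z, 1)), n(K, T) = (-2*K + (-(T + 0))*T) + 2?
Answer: 50/1083 ≈ 0.046168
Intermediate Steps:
n(K, T) = 2 - T² - 2*K (n(K, T) = (-2*K + (-T)*T) + 2 = (-2*K - T²) + 2 = (-T² - 2*K) + 2 = 2 - T² - 2*K)
v(h) = 4*h² (v(h) = (2*h)² = 4*h²)
x(z) = 4*(1 - 2*z)² (x(z) = 4*(2 - 1*1² - 2*z)² = 4*(2 - 1*1 - 2*z)² = 4*(2 - 1 - 2*z)² = 4*(1 - 2*z)²)
600/x(-28) = 600/((4*(-1 + 2*(-28))²)) = 600/((4*(-1 - 56)²)) = 600/((4*(-57)²)) = 600/((4*3249)) = 600/12996 = 600*(1/12996) = 50/1083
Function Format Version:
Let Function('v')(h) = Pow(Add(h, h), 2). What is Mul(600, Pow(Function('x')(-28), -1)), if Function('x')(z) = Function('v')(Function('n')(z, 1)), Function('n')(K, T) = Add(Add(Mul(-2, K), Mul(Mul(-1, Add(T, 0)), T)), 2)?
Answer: Rational(50, 1083) ≈ 0.046168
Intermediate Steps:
Function('n')(K, T) = Add(2, Mul(-1, Pow(T, 2)), Mul(-2, K)) (Function('n')(K, T) = Add(Add(Mul(-2, K), Mul(Mul(-1, T), T)), 2) = Add(Add(Mul(-2, K), Mul(-1, Pow(T, 2))), 2) = Add(Add(Mul(-1, Pow(T, 2)), Mul(-2, K)), 2) = Add(2, Mul(-1, Pow(T, 2)), Mul(-2, K)))
Function('v')(h) = Mul(4, Pow(h, 2)) (Function('v')(h) = Pow(Mul(2, h), 2) = Mul(4, Pow(h, 2)))
Function('x')(z) = Mul(4, Pow(Add(1, Mul(-2, z)), 2)) (Function('x')(z) = Mul(4, Pow(Add(2, Mul(-1, Pow(1, 2)), Mul(-2, z)), 2)) = Mul(4, Pow(Add(2, Mul(-1, 1), Mul(-2, z)), 2)) = Mul(4, Pow(Add(2, -1, Mul(-2, z)), 2)) = Mul(4, Pow(Add(1, Mul(-2, z)), 2)))
Mul(600, Pow(Function('x')(-28), -1)) = Mul(600, Pow(Mul(4, Pow(Add(-1, Mul(2, -28)), 2)), -1)) = Mul(600, Pow(Mul(4, Pow(Add(-1, -56), 2)), -1)) = Mul(600, Pow(Mul(4, Pow(-57, 2)), -1)) = Mul(600, Pow(Mul(4, 3249), -1)) = Mul(600, Pow(12996, -1)) = Mul(600, Rational(1, 12996)) = Rational(50, 1083)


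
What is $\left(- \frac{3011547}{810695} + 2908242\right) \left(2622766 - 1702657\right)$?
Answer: $\frac{2169335686383354087}{810695} \approx 2.6759 \cdot 10^{12}$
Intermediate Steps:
$\left(- \frac{3011547}{810695} + 2908242\right) \left(2622766 - 1702657\right) = \left(\left(-3011547\right) \frac{1}{810695} + 2908242\right) 920109 = \left(- \frac{3011547}{810695} + 2908242\right) 920109 = \frac{2357694236643}{810695} \cdot 920109 = \frac{2169335686383354087}{810695}$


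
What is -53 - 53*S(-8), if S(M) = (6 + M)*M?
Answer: -901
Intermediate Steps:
S(M) = M*(6 + M)
-53 - 53*S(-8) = -53 - (-424)*(6 - 8) = -53 - (-424)*(-2) = -53 - 53*16 = -53 - 848 = -901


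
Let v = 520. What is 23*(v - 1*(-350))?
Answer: 20010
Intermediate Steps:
23*(v - 1*(-350)) = 23*(520 - 1*(-350)) = 23*(520 + 350) = 23*870 = 20010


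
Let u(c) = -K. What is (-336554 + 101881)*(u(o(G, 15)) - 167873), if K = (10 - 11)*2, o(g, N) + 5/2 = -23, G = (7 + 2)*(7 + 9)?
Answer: 39394791183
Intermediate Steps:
G = 144 (G = 9*16 = 144)
o(g, N) = -51/2 (o(g, N) = -5/2 - 23 = -51/2)
K = -2 (K = -1*2 = -2)
u(c) = 2 (u(c) = -1*(-2) = 2)
(-336554 + 101881)*(u(o(G, 15)) - 167873) = (-336554 + 101881)*(2 - 167873) = -234673*(-167871) = 39394791183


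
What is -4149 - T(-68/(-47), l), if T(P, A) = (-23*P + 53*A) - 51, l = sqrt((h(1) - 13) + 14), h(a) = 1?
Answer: -191042/47 - 53*sqrt(2) ≈ -4139.7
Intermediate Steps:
l = sqrt(2) (l = sqrt((1 - 13) + 14) = sqrt(-12 + 14) = sqrt(2) ≈ 1.4142)
T(P, A) = -51 - 23*P + 53*A
-4149 - T(-68/(-47), l) = -4149 - (-51 - (-1564)/(-47) + 53*sqrt(2)) = -4149 - (-51 - (-1564)*(-1)/47 + 53*sqrt(2)) = -4149 - (-51 - 23*68/47 + 53*sqrt(2)) = -4149 - (-51 - 1564/47 + 53*sqrt(2)) = -4149 - (-3961/47 + 53*sqrt(2)) = -4149 + (3961/47 - 53*sqrt(2)) = -191042/47 - 53*sqrt(2)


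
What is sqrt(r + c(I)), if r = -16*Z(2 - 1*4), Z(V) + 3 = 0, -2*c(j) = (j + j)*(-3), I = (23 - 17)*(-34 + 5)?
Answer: I*sqrt(474) ≈ 21.772*I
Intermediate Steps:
I = -174 (I = 6*(-29) = -174)
c(j) = 3*j (c(j) = -(j + j)*(-3)/2 = -2*j*(-3)/2 = -(-3)*j = 3*j)
Z(V) = -3 (Z(V) = -3 + 0 = -3)
r = 48 (r = -16*(-3) = 48)
sqrt(r + c(I)) = sqrt(48 + 3*(-174)) = sqrt(48 - 522) = sqrt(-474) = I*sqrt(474)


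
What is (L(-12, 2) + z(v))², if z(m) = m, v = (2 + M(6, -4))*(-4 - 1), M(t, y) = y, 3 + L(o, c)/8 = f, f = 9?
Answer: 3364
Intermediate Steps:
L(o, c) = 48 (L(o, c) = -24 + 8*9 = -24 + 72 = 48)
v = 10 (v = (2 - 4)*(-4 - 1) = -2*(-5) = 10)
(L(-12, 2) + z(v))² = (48 + 10)² = 58² = 3364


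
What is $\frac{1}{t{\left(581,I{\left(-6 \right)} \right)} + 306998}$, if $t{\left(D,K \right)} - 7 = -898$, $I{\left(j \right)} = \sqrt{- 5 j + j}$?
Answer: $\frac{1}{306107} \approx 3.2668 \cdot 10^{-6}$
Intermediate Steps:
$I{\left(j \right)} = 2 \sqrt{- j}$ ($I{\left(j \right)} = \sqrt{- 4 j} = 2 \sqrt{- j}$)
$t{\left(D,K \right)} = -891$ ($t{\left(D,K \right)} = 7 - 898 = -891$)
$\frac{1}{t{\left(581,I{\left(-6 \right)} \right)} + 306998} = \frac{1}{-891 + 306998} = \frac{1}{306107}$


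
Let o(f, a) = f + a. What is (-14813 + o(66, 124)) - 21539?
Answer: -36162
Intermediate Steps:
o(f, a) = a + f
(-14813 + o(66, 124)) - 21539 = (-14813 + (124 + 66)) - 21539 = (-14813 + 190) - 21539 = -14623 - 21539 = -36162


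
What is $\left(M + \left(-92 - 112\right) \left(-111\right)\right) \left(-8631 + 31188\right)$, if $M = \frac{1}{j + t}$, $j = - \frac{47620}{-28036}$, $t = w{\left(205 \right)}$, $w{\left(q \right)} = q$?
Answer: $\frac{739993708817013}{1448750} \approx 5.1078 \cdot 10^{8}$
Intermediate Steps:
$t = 205$
$j = \frac{11905}{7009}$ ($j = \left(-47620\right) \left(- \frac{1}{28036}\right) = \frac{11905}{7009} \approx 1.6985$)
$M = \frac{7009}{1448750}$ ($M = \frac{1}{\frac{11905}{7009} + 205} = \frac{1}{\frac{1448750}{7009}} = \frac{7009}{1448750} \approx 0.004838$)
$\left(M + \left(-92 - 112\right) \left(-111\right)\right) \left(-8631 + 31188\right) = \left(\frac{7009}{1448750} + \left(-92 - 112\right) \left(-111\right)\right) \left(-8631 + 31188\right) = \left(\frac{7009}{1448750} - -22644\right) 22557 = \left(\frac{7009}{1448750} + 22644\right) 22557 = \frac{32805502009}{1448750} \cdot 22557 = \frac{739993708817013}{1448750}$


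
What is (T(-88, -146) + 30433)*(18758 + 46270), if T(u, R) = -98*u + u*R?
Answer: 3375278340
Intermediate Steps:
T(u, R) = -98*u + R*u
(T(-88, -146) + 30433)*(18758 + 46270) = (-88*(-98 - 146) + 30433)*(18758 + 46270) = (-88*(-244) + 30433)*65028 = (21472 + 30433)*65028 = 51905*65028 = 3375278340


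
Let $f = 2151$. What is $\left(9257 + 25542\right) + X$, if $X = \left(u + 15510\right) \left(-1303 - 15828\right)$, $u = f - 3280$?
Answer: $-246326112$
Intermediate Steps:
$u = -1129$ ($u = 2151 - 3280 = -1129$)
$X = -246360911$ ($X = \left(-1129 + 15510\right) \left(-1303 - 15828\right) = 14381 \left(-17131\right) = -246360911$)
$\left(9257 + 25542\right) + X = \left(9257 + 25542\right) - 246360911 = 34799 - 246360911 = -246326112$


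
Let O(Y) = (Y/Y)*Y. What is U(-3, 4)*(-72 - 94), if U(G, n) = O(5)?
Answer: -830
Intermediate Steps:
O(Y) = Y (O(Y) = 1*Y = Y)
U(G, n) = 5
U(-3, 4)*(-72 - 94) = 5*(-72 - 94) = 5*(-166) = -830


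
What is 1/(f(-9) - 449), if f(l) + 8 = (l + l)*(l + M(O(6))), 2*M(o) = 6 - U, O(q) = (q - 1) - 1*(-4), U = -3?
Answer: -1/376 ≈ -0.0026596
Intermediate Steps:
O(q) = 3 + q (O(q) = (-1 + q) + 4 = 3 + q)
M(o) = 9/2 (M(o) = (6 - 1*(-3))/2 = (6 + 3)/2 = (1/2)*9 = 9/2)
f(l) = -8 + 2*l*(9/2 + l) (f(l) = -8 + (l + l)*(l + 9/2) = -8 + (2*l)*(9/2 + l) = -8 + 2*l*(9/2 + l))
1/(f(-9) - 449) = 1/((-8 + 2*(-9)**2 + 9*(-9)) - 449) = 1/((-8 + 2*81 - 81) - 449) = 1/((-8 + 162 - 81) - 449) = 1/(73 - 449) = 1/(-376) = -1/376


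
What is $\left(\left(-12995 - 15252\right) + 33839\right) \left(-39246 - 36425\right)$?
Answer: $-423152232$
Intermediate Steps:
$\left(\left(-12995 - 15252\right) + 33839\right) \left(-39246 - 36425\right) = \left(\left(-12995 - 15252\right) + 33839\right) \left(-75671\right) = \left(-28247 + 33839\right) \left(-75671\right) = 5592 \left(-75671\right) = -423152232$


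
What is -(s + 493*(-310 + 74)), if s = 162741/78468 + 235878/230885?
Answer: 702610142281317/6039028060 ≈ 1.1634e+5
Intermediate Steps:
s = 18694443563/6039028060 (s = 162741*(1/78468) + 235878*(1/230885) = 54247/26156 + 235878/230885 = 18694443563/6039028060 ≈ 3.0956)
-(s + 493*(-310 + 74)) = -(18694443563/6039028060 + 493*(-310 + 74)) = -(18694443563/6039028060 + 493*(-236)) = -(18694443563/6039028060 - 116348) = -1*(-702610142281317/6039028060) = 702610142281317/6039028060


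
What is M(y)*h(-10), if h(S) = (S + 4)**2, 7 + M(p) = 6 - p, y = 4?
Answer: -180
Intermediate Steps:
M(p) = -1 - p (M(p) = -7 + (6 - p) = -1 - p)
h(S) = (4 + S)**2
M(y)*h(-10) = (-1 - 1*4)*(4 - 10)**2 = (-1 - 4)*(-6)**2 = -5*36 = -180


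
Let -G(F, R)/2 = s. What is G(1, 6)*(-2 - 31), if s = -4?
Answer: -264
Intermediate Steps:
G(F, R) = 8 (G(F, R) = -2*(-4) = 8)
G(1, 6)*(-2 - 31) = 8*(-2 - 31) = 8*(-33) = -264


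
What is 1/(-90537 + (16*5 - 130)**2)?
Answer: -1/88037 ≈ -1.1359e-5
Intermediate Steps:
1/(-90537 + (16*5 - 130)**2) = 1/(-90537 + (80 - 130)**2) = 1/(-90537 + (-50)**2) = 1/(-90537 + 2500) = 1/(-88037) = -1/88037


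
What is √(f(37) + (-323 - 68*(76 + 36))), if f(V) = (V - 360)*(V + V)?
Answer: I*√31841 ≈ 178.44*I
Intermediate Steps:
f(V) = 2*V*(-360 + V) (f(V) = (-360 + V)*(2*V) = 2*V*(-360 + V))
√(f(37) + (-323 - 68*(76 + 36))) = √(2*37*(-360 + 37) + (-323 - 68*(76 + 36))) = √(2*37*(-323) + (-323 - 68*112)) = √(-23902 + (-323 - 7616)) = √(-23902 - 7939) = √(-31841) = I*√31841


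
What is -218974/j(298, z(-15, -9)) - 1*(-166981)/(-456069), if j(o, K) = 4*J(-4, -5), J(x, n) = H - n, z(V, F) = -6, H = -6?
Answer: 49933292641/912138 ≈ 54743.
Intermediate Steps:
J(x, n) = -6 - n
j(o, K) = -4 (j(o, K) = 4*(-6 - 1*(-5)) = 4*(-6 + 5) = 4*(-1) = -4)
-218974/j(298, z(-15, -9)) - 1*(-166981)/(-456069) = -218974/(-4) - 1*(-166981)/(-456069) = -218974*(-¼) + 166981*(-1/456069) = 109487/2 - 166981/456069 = 49933292641/912138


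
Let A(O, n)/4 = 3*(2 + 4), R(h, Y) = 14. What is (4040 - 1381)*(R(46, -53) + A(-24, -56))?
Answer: 228674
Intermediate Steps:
A(O, n) = 72 (A(O, n) = 4*(3*(2 + 4)) = 4*(3*6) = 4*18 = 72)
(4040 - 1381)*(R(46, -53) + A(-24, -56)) = (4040 - 1381)*(14 + 72) = 2659*86 = 228674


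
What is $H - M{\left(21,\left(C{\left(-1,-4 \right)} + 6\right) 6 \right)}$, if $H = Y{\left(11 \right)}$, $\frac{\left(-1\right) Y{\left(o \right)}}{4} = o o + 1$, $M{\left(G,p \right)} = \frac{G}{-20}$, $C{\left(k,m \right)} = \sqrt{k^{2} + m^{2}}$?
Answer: $- \frac{9739}{20} \approx -486.95$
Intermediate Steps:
$M{\left(G,p \right)} = - \frac{G}{20}$ ($M{\left(G,p \right)} = G \left(- \frac{1}{20}\right) = - \frac{G}{20}$)
$Y{\left(o \right)} = -4 - 4 o^{2}$ ($Y{\left(o \right)} = - 4 \left(o o + 1\right) = - 4 \left(o^{2} + 1\right) = - 4 \left(1 + o^{2}\right) = -4 - 4 o^{2}$)
$H = -488$ ($H = -4 - 4 \cdot 11^{2} = -4 - 484 = -488$)
$H - M{\left(21,\left(C{\left(-1,-4 \right)} + 6\right) 6 \right)} = -488 - \left(- \frac{1}{20}\right) 21 = -488 - - \frac{21}{20} = -488 + \frac{21}{20} = - \frac{9739}{20}$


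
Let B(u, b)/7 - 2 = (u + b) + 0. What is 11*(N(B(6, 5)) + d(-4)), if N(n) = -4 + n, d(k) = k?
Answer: 913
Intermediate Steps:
B(u, b) = 14 + 7*b + 7*u (B(u, b) = 14 + 7*((u + b) + 0) = 14 + 7*((b + u) + 0) = 14 + 7*(b + u) = 14 + (7*b + 7*u) = 14 + 7*b + 7*u)
11*(N(B(6, 5)) + d(-4)) = 11*((-4 + (14 + 7*5 + 7*6)) - 4) = 11*((-4 + (14 + 35 + 42)) - 4) = 11*((-4 + 91) - 4) = 11*(87 - 4) = 11*83 = 913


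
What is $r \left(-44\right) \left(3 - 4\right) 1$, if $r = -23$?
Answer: $-1012$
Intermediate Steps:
$r \left(-44\right) \left(3 - 4\right) 1 = \left(-23\right) \left(-44\right) \left(3 - 4\right) 1 = 1012 \left(\left(-1\right) 1\right) = 1012 \left(-1\right) = -1012$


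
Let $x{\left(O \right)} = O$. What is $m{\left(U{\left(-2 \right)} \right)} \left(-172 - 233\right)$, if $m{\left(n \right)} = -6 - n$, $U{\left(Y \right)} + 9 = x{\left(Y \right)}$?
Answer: $-2025$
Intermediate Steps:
$U{\left(Y \right)} = -9 + Y$
$m{\left(U{\left(-2 \right)} \right)} \left(-172 - 233\right) = \left(-6 - \left(-9 - 2\right)\right) \left(-172 - 233\right) = \left(-6 - -11\right) \left(-405\right) = \left(-6 + 11\right) \left(-405\right) = 5 \left(-405\right) = -2025$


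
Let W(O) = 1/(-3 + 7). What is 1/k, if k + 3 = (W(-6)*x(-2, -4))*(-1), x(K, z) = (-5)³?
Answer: 4/113 ≈ 0.035398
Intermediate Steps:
x(K, z) = -125
W(O) = ¼ (W(O) = 1/4 = ¼)
k = 113/4 (k = -3 + ((¼)*(-125))*(-1) = -3 - 125/4*(-1) = -3 + 125/4 = 113/4 ≈ 28.250)
1/k = 1/(113/4) = 4/113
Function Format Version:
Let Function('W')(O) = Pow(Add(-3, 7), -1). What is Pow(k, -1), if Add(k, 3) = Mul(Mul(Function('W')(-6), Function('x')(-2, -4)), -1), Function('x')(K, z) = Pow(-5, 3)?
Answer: Rational(4, 113) ≈ 0.035398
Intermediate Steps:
Function('x')(K, z) = -125
Function('W')(O) = Rational(1, 4) (Function('W')(O) = Pow(4, -1) = Rational(1, 4))
k = Rational(113, 4) (k = Add(-3, Mul(Mul(Rational(1, 4), -125), -1)) = Add(-3, Mul(Rational(-125, 4), -1)) = Add(-3, Rational(125, 4)) = Rational(113, 4) ≈ 28.250)
Pow(k, -1) = Pow(Rational(113, 4), -1) = Rational(4, 113)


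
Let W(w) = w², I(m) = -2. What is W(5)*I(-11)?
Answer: -50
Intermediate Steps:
W(5)*I(-11) = 5²*(-2) = 25*(-2) = -50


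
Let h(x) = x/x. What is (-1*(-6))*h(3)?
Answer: 6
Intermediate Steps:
h(x) = 1
(-1*(-6))*h(3) = -1*(-6)*1 = 6*1 = 6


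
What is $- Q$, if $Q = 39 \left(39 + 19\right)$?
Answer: $-2262$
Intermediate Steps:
$Q = 2262$ ($Q = 39 \cdot 58 = 2262$)
$- Q = \left(-1\right) 2262 = -2262$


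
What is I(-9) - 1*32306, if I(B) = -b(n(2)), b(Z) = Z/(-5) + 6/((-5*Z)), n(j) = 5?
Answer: -807619/25 ≈ -32305.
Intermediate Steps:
b(Z) = -6/(5*Z) - Z/5 (b(Z) = Z*(-⅕) + 6*(-1/(5*Z)) = -Z/5 - 6/(5*Z) = -6/(5*Z) - Z/5)
I(B) = 31/25 (I(B) = -(-6 - 1*5²)/(5*5) = -(-6 - 1*25)/(5*5) = -(-6 - 25)/(5*5) = -(-31)/(5*5) = -1*(-31/25) = 31/25)
I(-9) - 1*32306 = 31/25 - 1*32306 = 31/25 - 32306 = -807619/25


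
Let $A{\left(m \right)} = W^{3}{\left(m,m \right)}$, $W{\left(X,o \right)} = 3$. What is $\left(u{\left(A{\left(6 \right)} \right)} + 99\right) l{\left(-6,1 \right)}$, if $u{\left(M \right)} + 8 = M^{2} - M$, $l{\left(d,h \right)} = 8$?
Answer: $6344$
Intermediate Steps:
$A{\left(m \right)} = 27$ ($A{\left(m \right)} = 3^{3} = 27$)
$u{\left(M \right)} = -8 + M^{2} - M$ ($u{\left(M \right)} = -8 + \left(M^{2} - M\right) = -8 + M^{2} - M$)
$\left(u{\left(A{\left(6 \right)} \right)} + 99\right) l{\left(-6,1 \right)} = \left(\left(-8 + 27^{2} - 27\right) + 99\right) 8 = \left(\left(-8 + 729 - 27\right) + 99\right) 8 = \left(694 + 99\right) 8 = 793 \cdot 8 = 6344$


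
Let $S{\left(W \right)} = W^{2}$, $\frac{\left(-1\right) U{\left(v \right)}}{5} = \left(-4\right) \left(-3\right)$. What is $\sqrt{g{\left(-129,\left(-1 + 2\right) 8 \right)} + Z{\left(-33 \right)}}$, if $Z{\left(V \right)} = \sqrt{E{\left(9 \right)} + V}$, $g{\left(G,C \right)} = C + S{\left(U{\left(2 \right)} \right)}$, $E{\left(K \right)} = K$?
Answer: $\sqrt{3608 + 2 i \sqrt{6}} \approx 60.067 + 0.0408 i$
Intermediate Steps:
$U{\left(v \right)} = -60$ ($U{\left(v \right)} = - 5 \left(\left(-4\right) \left(-3\right)\right) = \left(-5\right) 12 = -60$)
$g{\left(G,C \right)} = 3600 + C$ ($g{\left(G,C \right)} = C + \left(-60\right)^{2} = C + 3600 = 3600 + C$)
$Z{\left(V \right)} = \sqrt{9 + V}$
$\sqrt{g{\left(-129,\left(-1 + 2\right) 8 \right)} + Z{\left(-33 \right)}} = \sqrt{\left(3600 + \left(-1 + 2\right) 8\right) + \sqrt{9 - 33}} = \sqrt{\left(3600 + 1 \cdot 8\right) + \sqrt{-24}} = \sqrt{\left(3600 + 8\right) + 2 i \sqrt{6}} = \sqrt{3608 + 2 i \sqrt{6}}$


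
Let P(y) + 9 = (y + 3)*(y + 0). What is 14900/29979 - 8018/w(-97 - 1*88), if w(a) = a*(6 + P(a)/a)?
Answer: 244638278/975846429 ≈ 0.25069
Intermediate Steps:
P(y) = -9 + y*(3 + y) (P(y) = -9 + (y + 3)*(y + 0) = -9 + (3 + y)*y = -9 + y*(3 + y))
w(a) = a*(6 + (-9 + a² + 3*a)/a)
14900/29979 - 8018/w(-97 - 1*88) = 14900/29979 - 8018/(-9 + (-97 - 1*88)² + 9*(-97 - 1*88)) = 14900*(1/29979) - 8018/(-9 + (-97 - 88)² + 9*(-97 - 88)) = 14900/29979 - 8018/(-9 + (-185)² + 9*(-185)) = 14900/29979 - 8018/(-9 + 34225 - 1665) = 14900/29979 - 8018/32551 = 244638278/975846429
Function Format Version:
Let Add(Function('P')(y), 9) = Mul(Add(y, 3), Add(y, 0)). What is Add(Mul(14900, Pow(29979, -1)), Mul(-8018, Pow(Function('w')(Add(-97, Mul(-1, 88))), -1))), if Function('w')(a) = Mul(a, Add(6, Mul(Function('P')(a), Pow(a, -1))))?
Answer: Rational(244638278, 975846429) ≈ 0.25069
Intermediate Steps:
Function('P')(y) = Add(-9, Mul(y, Add(3, y))) (Function('P')(y) = Add(-9, Mul(Add(y, 3), Add(y, 0))) = Add(-9, Mul(Add(3, y), y)) = Add(-9, Mul(y, Add(3, y))))
Function('w')(a) = Mul(a, Add(6, Mul(Pow(a, -1), Add(-9, Pow(a, 2), Mul(3, a))))) (Function('w')(a) = Mul(a, Add(6, Mul(Add(-9, Pow(a, 2), Mul(3, a)), Pow(a, -1)))) = Mul(a, Add(6, Mul(Pow(a, -1), Add(-9, Pow(a, 2), Mul(3, a))))))
Add(Mul(14900, Pow(29979, -1)), Mul(-8018, Pow(Function('w')(Add(-97, Mul(-1, 88))), -1))) = Add(Mul(14900, Pow(29979, -1)), Mul(-8018, Pow(Add(-9, Pow(Add(-97, Mul(-1, 88)), 2), Mul(9, Add(-97, Mul(-1, 88)))), -1))) = Add(Mul(14900, Rational(1, 29979)), Mul(-8018, Pow(Add(-9, Pow(Add(-97, -88), 2), Mul(9, Add(-97, -88))), -1))) = Add(Rational(14900, 29979), Mul(-8018, Pow(Add(-9, Pow(-185, 2), Mul(9, -185)), -1))) = Add(Rational(14900, 29979), Mul(-8018, Pow(Add(-9, 34225, -1665), -1))) = Add(Rational(14900, 29979), Mul(-8018, Pow(32551, -1))) = Add(Rational(14900, 29979), Mul(-8018, Rational(1, 32551))) = Add(Rational(14900, 29979), Rational(-8018, 32551)) = Rational(244638278, 975846429)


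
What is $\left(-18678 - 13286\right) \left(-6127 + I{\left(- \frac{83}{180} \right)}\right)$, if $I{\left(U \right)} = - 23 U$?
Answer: $\frac{8797699441}{45} \approx 1.955 \cdot 10^{8}$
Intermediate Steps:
$\left(-18678 - 13286\right) \left(-6127 + I{\left(- \frac{83}{180} \right)}\right) = \left(-18678 - 13286\right) \left(-6127 - 23 \left(- \frac{83}{180}\right)\right) = - 31964 \left(-6127 - 23 \left(\left(-83\right) \frac{1}{180}\right)\right) = - 31964 \left(-6127 - - \frac{1909}{180}\right) = - 31964 \left(-6127 + \frac{1909}{180}\right) = \left(-31964\right) \left(- \frac{1100951}{180}\right) = \frac{8797699441}{45}$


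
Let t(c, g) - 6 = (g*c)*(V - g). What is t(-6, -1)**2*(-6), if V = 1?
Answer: -1944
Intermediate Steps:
t(c, g) = 6 + c*g*(1 - g) (t(c, g) = 6 + (g*c)*(1 - g) = 6 + (c*g)*(1 - g) = 6 + c*g*(1 - g))
t(-6, -1)**2*(-6) = (6 - 6*(-1) - 1*(-6)*(-1)**2)**2*(-6) = (6 + 6 - 1*(-6)*1)**2*(-6) = (6 + 6 + 6)**2*(-6) = 18**2*(-6) = 324*(-6) = -1944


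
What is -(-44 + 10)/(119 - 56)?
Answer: 34/63 ≈ 0.53968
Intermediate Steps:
-(-44 + 10)/(119 - 56) = -(-34)/63 = -1*(-34/63) = 34/63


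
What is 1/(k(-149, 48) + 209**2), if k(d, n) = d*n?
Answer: 1/36529 ≈ 2.7375e-5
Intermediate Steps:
1/(k(-149, 48) + 209**2) = 1/(-149*48 + 209**2) = 1/(-7152 + 43681) = 1/36529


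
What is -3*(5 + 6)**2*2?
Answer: -726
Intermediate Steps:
-3*(5 + 6)**2*2 = -3*11**2*2 = -3*121*2 = -363*2 = -726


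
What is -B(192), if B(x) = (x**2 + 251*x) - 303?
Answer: -84753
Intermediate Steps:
B(x) = -303 + x**2 + 251*x
-B(192) = -(-303 + 192**2 + 251*192) = -(-303 + 36864 + 48192) = -1*84753 = -84753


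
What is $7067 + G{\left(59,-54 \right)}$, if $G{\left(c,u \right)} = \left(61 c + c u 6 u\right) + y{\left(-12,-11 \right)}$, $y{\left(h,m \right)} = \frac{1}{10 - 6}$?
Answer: $\frac{4171721}{4} \approx 1.0429 \cdot 10^{6}$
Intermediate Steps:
$y{\left(h,m \right)} = \frac{1}{4}$
$G{\left(c,u \right)} = \frac{1}{4} + 61 c + 6 c u^{2}$ ($G{\left(c,u \right)} = \left(61 c + c u 6 u\right) + \frac{1}{4} = \left(61 c + 6 c u u\right) + \frac{1}{4} = \left(61 c + 6 c u^{2}\right) + \frac{1}{4} = \frac{1}{4} + 61 c + 6 c u^{2}$)
$7067 + G{\left(59,-54 \right)} = 7067 + \left(\frac{1}{4} + 61 \cdot 59 + 6 \cdot 59 \left(-54\right)^{2}\right) = 7067 + \left(\frac{1}{4} + 3599 + 6 \cdot 59 \cdot 2916\right) = 7067 + \left(\frac{1}{4} + 3599 + 1032264\right) = 7067 + \frac{4143453}{4} = \frac{4171721}{4}$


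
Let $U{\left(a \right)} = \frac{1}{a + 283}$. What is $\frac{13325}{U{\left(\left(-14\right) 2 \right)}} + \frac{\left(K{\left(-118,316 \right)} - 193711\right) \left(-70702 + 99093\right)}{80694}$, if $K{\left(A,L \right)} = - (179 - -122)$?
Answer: $\frac{134339965279}{40347} \approx 3.3296 \cdot 10^{6}$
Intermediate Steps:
$K{\left(A,L \right)} = -301$ ($K{\left(A,L \right)} = - (179 + 122) = \left(-1\right) 301 = -301$)
$U{\left(a \right)} = \frac{1}{283 + a}$
$\frac{13325}{U{\left(\left(-14\right) 2 \right)}} + \frac{\left(K{\left(-118,316 \right)} - 193711\right) \left(-70702 + 99093\right)}{80694} = \frac{13325}{\frac{1}{283 - 28}} + \frac{\left(-301 - 193711\right) \left(-70702 + 99093\right)}{80694} = \frac{13325}{\frac{1}{283 - 28}} + \left(-194012\right) 28391 \cdot \frac{1}{80694} = \frac{13325}{\frac{1}{255}} - \frac{2754097346}{40347} = 13325 \frac{1}{\frac{1}{255}} - \frac{2754097346}{40347} = 13325 \cdot 255 - \frac{2754097346}{40347} = 3397875 - \frac{2754097346}{40347} = \frac{134339965279}{40347}$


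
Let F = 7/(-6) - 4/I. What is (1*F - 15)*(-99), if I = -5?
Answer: 15213/10 ≈ 1521.3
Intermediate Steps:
F = -11/30 (F = 7/(-6) - 4/(-5) = 7*(-⅙) - 4*(-⅕) = -7/6 + ⅘ = -11/30 ≈ -0.36667)
(1*F - 15)*(-99) = (1*(-11/30) - 15)*(-99) = (-11/30 - 15)*(-99) = -461/30*(-99) = 15213/10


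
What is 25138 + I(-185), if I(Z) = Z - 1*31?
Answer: 24922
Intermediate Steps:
I(Z) = -31 + Z (I(Z) = Z - 31 = -31 + Z)
25138 + I(-185) = 25138 + (-31 - 185) = 25138 - 216 = 24922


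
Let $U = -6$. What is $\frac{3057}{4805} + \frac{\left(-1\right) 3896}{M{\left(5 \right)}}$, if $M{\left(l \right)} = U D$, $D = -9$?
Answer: $- \frac{9277601}{129735} \approx -71.512$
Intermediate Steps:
$M{\left(l \right)} = 54$ ($M{\left(l \right)} = \left(-6\right) \left(-9\right) = 54$)
$\frac{3057}{4805} + \frac{\left(-1\right) 3896}{M{\left(5 \right)}} = \frac{3057}{4805} + \frac{\left(-1\right) 3896}{54} = 3057 \cdot \frac{1}{4805} - \frac{1948}{27} = \frac{3057}{4805} - \frac{1948}{27} = - \frac{9277601}{129735}$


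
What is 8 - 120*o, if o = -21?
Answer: 2528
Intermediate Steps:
8 - 120*o = 8 - 120*(-21) = 8 + 2520 = 2528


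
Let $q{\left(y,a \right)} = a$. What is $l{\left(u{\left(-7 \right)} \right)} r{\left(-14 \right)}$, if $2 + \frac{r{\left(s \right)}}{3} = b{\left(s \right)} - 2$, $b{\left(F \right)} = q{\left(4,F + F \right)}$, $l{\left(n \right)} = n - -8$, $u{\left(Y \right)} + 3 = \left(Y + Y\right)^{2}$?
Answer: $-19296$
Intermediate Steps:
$u{\left(Y \right)} = -3 + 4 Y^{2}$ ($u{\left(Y \right)} = -3 + \left(Y + Y\right)^{2} = -3 + \left(2 Y\right)^{2} = -3 + 4 Y^{2}$)
$l{\left(n \right)} = 8 + n$ ($l{\left(n \right)} = n + 8 = 8 + n$)
$b{\left(F \right)} = 2 F$ ($b{\left(F \right)} = F + F = 2 F$)
$r{\left(s \right)} = -12 + 6 s$ ($r{\left(s \right)} = -6 + 3 \left(2 s - 2\right) = -6 + 3 \left(-2 + 2 s\right) = -6 + \left(-6 + 6 s\right) = -12 + 6 s$)
$l{\left(u{\left(-7 \right)} \right)} r{\left(-14 \right)} = \left(8 - \left(3 - 4 \left(-7\right)^{2}\right)\right) \left(-12 + 6 \left(-14\right)\right) = \left(8 + \left(-3 + 4 \cdot 49\right)\right) \left(-12 - 84\right) = \left(8 + \left(-3 + 196\right)\right) \left(-96\right) = \left(8 + 193\right) \left(-96\right) = 201 \left(-96\right) = -19296$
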